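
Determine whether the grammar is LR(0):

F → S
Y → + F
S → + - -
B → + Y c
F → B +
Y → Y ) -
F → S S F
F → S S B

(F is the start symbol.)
No. Shift-reduce conflict between [F → S .] and [S → . + - -]

Augment with F' → F and build the canonical LR(0) collection (I0 = CLOSURE({[F' → . F]}), then GOTO on every symbol after a dot until no new states appear). It has 18 states:
  I0: { [B → . + Y c], [F → . B +], [F → . S S B], [F → . S S F], [F → . S], [F' → . F], [S → . + - -] }  — shift
  I1: { [B → + . Y c], [S → + . - -], [Y → . + F], [Y → . Y ) -] }  — shift
  I2: { [F → B . +] }  — shift
  I3: { [F' → F .] }  — accept
  I4: { [F → S . S B], [F → S . S F], [F → S .], [S → . + - -] }  — shift, reduce
  I5: { [S → + . - -] }  — shift
  I6: { [B → . + Y c], [F → . B +], [F → . S S B], [F → . S S F], [F → . S], [F → S S . B], [F → S S . F], [S → . + - -] }  — shift
  I7: { [F → B . +], [F → S S B .] }  — shift, reduce
  I8: { [F → S S F .] }  — reduce
  I9: { [F → B + .] }  — reduce
  I10: { [S → + - . -] }  — shift
  I11: { [S → + - - .] }  — reduce
  I12: { [B → . + Y c], [F → . B +], [F → . S S B], [F → . S S F], [F → . S], [S → . + - -], [Y → + . F] }  — shift
  I13: { [B → + Y . c], [Y → Y . ) -] }  — shift
  I14: { [Y → Y ) . -] }  — shift
  I15: { [B → + Y c .] }  — reduce
  I16: { [Y → Y ) - .] }  — reduce
  I17: { [Y → + F .] }  — reduce

Conflict in state I4:
  Shift-reduce conflict between [F → S .] and [S → . + - -]
So the grammar is NOT LR(0).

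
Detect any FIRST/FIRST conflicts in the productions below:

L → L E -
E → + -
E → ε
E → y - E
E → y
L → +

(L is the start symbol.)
A FIRST/FIRST conflict occurs when two productions N → α and N → β for the same non-terminal have FIRST(α) ∩ FIRST(β) ≠ ∅ (with ε ∈ FIRST of a nullable right-hand side, so two nullable alternatives also conflict).

FIRST sets of the non-terminals at (or reachable through a nullable prefix from) the front of some alternative:
  FIRST(L) = { '+' }

Productions for L:
  L → L E -: FIRST = { '+' }
  L → +: FIRST = { '+' }
Productions for E:
  E → + -: FIRST = { '+' }
  E → ε: FIRST = { ε }
  E → y - E: FIRST = { 'y' }
  E → y: FIRST = { 'y' }

Conflict for L: L → L E - and L → +
  Overlap: { '+' }
Conflict for E: E → y - E and E → y
  Overlap: { 'y' }

Answer: Yes. L → L E '-' / L → '+' on { '+' }; E → y '-' E / E → y on { 'y' }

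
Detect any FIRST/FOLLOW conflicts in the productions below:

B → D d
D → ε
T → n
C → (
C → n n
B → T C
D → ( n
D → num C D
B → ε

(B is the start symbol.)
Nullable non-terminals: B, D.
FIRST sets used below: FIRST(D) = { '(', 'num', ε }, FIRST(T) = { 'n' }

B: nullable alternative(s) B → ε; FOLLOW(B) = { $ }
  B → D d: FIRST \ {ε} = { '(', 'd', 'num' } — disjoint from FOLLOW(B)
  B → T C: FIRST \ {ε} = { 'n' } — disjoint from FOLLOW(B)
  B → ε: FIRST \ {ε} = { } — this is the only nullable alternative, skip

D: nullable alternative(s) D → ε; FOLLOW(D) = { 'd' }
  D → ε: FIRST \ {ε} = { } — this is the only nullable alternative, skip
  D → ( n: FIRST \ {ε} = { '(' } — disjoint from FOLLOW(D)
  D → num C D: FIRST \ {ε} = { 'num' } — disjoint from FOLLOW(D)

C, T have no nullable alternative, so no FIRST/FOLLOW check is needed there.

No FIRST/FOLLOW conflicts found.

Answer: No FIRST/FOLLOW conflicts.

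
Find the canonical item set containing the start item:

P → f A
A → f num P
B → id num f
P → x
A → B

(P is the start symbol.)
{ [P → . f A], [P → . x], [P' → . P] }

First, augment the grammar with P' → P
I₀ = CLOSURE({ [P' → . P] }):
  [P' → . P] has the dot before P: add [P → . f A], [P → . x]
No further items can be added.

I₀ = { [P → . f A], [P → . x], [P' → . P] }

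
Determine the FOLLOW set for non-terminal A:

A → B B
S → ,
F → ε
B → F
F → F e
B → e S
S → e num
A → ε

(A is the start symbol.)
A is the start symbol, so $ ∈ FOLLOW(A).
A does not occur on any right-hand side.

Taking the union: FOLLOW(A) = { $ }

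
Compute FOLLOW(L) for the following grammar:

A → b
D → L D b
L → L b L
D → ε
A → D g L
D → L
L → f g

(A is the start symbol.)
{ $, 'b', 'f', 'g' }

To compute FOLLOW(L), find every occurrence of L on a right-hand side N → α L β: add FIRST(β) \ {ε}, and if β is empty or nullable also add FOLLOW(N). Iterate to a fixed point.

In D → L D b: L is followed by D b, add FIRST(D b) \ {ε} = { 'b', 'f' }
In L → L b L: L is followed by b L, add FIRST(b L) \ {ε} = { 'b' }
In L → L b L: L is at the end; this adds FOLLOW(L) to itself — nothing new
In A → D g L: L is at the end, add FOLLOW(A)
In D → L: L is at the end, add FOLLOW(D)

The FOLLOW sets referred to above (computed the same way, to a fixed point):
  FOLLOW(A) = { $ }
  FOLLOW(D) = { 'b', 'g' }

Taking the union: FOLLOW(L) = { $, 'b', 'f', 'g' }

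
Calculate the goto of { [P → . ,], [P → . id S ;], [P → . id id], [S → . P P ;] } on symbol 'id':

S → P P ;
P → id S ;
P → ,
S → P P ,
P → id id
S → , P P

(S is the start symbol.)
GOTO(I, 'id') = CLOSURE({ [A → αX.β] : [A → α.Xβ] ∈ I, X = 'id' })

Items with dot before 'id', with the dot advanced:
  [P → . id S ;] → [P → id . S ;]
  [P → . id id] → [P → id . id]
Closure of the advanced items:
  [P → id . S ;] has the dot before S: add [S → . P P ;], [S → . P P ,], [S → . , P P]
  [S → . P P ;] has the dot before P: add [P → . id S ;], [P → . ,], [P → . id id]

GOTO = { [P → . ,], [P → . id S ;], [P → . id id], [P → id . S ;], [P → id . id], [S → . , P P], [S → . P P ,], [S → . P P ;] }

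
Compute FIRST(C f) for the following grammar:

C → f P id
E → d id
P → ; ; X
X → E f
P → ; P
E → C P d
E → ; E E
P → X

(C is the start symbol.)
{ 'f' }

FIRST sets of the non-terminals involved (from the grammar, by fixed-point iteration):
  FIRST(C) = { 'f' }

To compute FIRST(C f), process the symbols left to right:
Symbol C is a non-terminal. Add FIRST(C) \ {ε} = { 'f' }
C is not nullable (ε ∉ FIRST(C)), so stop here.
FIRST(C f) = { 'f' }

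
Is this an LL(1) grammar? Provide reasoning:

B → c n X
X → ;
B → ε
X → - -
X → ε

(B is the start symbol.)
Yes, the grammar is LL(1).

A grammar is LL(1) if for each non-terminal N with multiple productions, the predict sets of those productions are pairwise disjoint, where PREDICT(N → α) = (FIRST(α) \ {ε}) ∪ (FOLLOW(N) if α ⇒* ε).

Relevant sets:
  FOLLOW(B) = { $ }
  FOLLOW(X) = { $ }

For B:
  PREDICT(B → c n X) = { 'c' }
  PREDICT(B → ε) = { $ }
For X:
  PREDICT(X → ';') = { ';' }
  PREDICT(X → '-' '-') = { '-' }
  PREDICT(X → ε) = { $ }

All predict sets are disjoint. The grammar IS LL(1).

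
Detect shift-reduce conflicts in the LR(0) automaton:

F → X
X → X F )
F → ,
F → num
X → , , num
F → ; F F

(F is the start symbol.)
A shift-reduce conflict occurs when an LR(0) state has both:
  - a complete (reduce) item [A → α .] (dot at the end), and
  - a shift item [B → β . c γ] (dot before a terminal).

Augment with F' → F and build the canonical LR(0) collection (I0 = CLOSURE({[F' → . F]}), then GOTO on every symbol after a dot until no new states appear). It has 12 states:
  I0: { [F → . ,], [F → . ; F F], [F → . X], [F → . num], [F' → . F], [X → . , , num], [X → . X F )] }  — shift
  I1: { [F → , .], [X → , . , num] }  — shift, reduce
  I2: { [F → . ,], [F → . ; F F], [F → . X], [F → . num], [F → ; . F F], [X → . , , num], [X → . X F )] }  — shift
  I3: { [F' → F .] }  — accept
  I4: { [F → . ,], [F → . ; F F], [F → . X], [F → . num], [F → X .], [X → . , , num], [X → . X F )], [X → X . F )] }  — shift, reduce
  I5: { [F → num .] }  — reduce
  I6: { [X → X F . )] }  — shift
  I7: { [X → X F ) .] }  — reduce
  I8: { [F → . ,], [F → . ; F F], [F → . X], [F → . num], [F → ; F . F], [X → . , , num], [X → . X F )] }  — shift
  I9: { [F → ; F F .] }  — reduce
  I10: { [X → , , . num] }  — shift
  I11: { [X → , , num .] }  — reduce

I1 contains reduce item [F → , .] and shift item [X → , . , num] — shift-reduce conflict.
I4 contains reduce item [F → X .] and shift items [F → . ,], [F → . ; F F], [F → . num], [X → . , , num] — shift-reduce conflict.

Answer: Yes — I1: [F → , .] vs [X → , . , num]; I4: [F → X .] vs [F → . ,]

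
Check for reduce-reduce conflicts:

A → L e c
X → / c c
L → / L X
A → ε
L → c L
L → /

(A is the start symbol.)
No reduce-reduce conflicts

A reduce-reduce conflict occurs when an LR(0) state has two complete items [A → α .] and [B → β .] — both call for a reduction, and with no lookahead the parser cannot choose between them.

Augment with A' → A and build the canonical LR(0) collection (I0 = CLOSURE({[A' → . A]}), then GOTO on every symbol after a dot until no new states appear). It has 13 states:
  I0: { [A → . L e c], [A → .], [A' → . A], [L → . / L X], [L → . /], [L → . c L] }  — shift, reduce
  I1: { [L → . / L X], [L → . /], [L → . c L], [L → / . L X], [L → / .] }  — shift, reduce
  I2: { [A' → A .] }  — accept
  I3: { [A → L . e c] }  — shift
  I4: { [L → . / L X], [L → . /], [L → . c L], [L → c . L] }  — shift
  I5: { [L → c L .] }  — reduce
  I6: { [A → L e . c] }  — shift
  I7: { [A → L e c .] }  — reduce
  I8: { [L → / L . X], [X → . / c c] }  — shift
  I9: { [X → / . c c] }  — shift
  I10: { [L → / L X .] }  — reduce
  I11: { [X → / c . c] }  — shift
  I12: { [X → / c c .] }  — reduce

No state contains more than one complete item.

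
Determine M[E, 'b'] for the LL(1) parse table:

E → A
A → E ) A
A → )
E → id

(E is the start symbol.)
To find M[E, 'b'], we find productions for E where 'b' is in the predict set (PREDICT(N → α) = (FIRST(α) \ {ε}) ∪ (FOLLOW(N) if α ⇒* ε)).

Relevant sets:
  FIRST(A) = { ')', 'id' }

E → A: PREDICT = { ')', 'id' }
E → id: PREDICT = { 'id' }

M[E, 'b'] is empty (no production applies)

Answer: Empty (error entry)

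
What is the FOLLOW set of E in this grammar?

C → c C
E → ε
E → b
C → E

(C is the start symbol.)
{ $ }

To compute FOLLOW(E), find every occurrence of E on a right-hand side N → α E β: add FIRST(β) \ {ε}, and if β is empty or nullable also add FOLLOW(N). Iterate to a fixed point.

In C → E: E is at the end, add FOLLOW(C)

The FOLLOW sets referred to above (computed the same way, to a fixed point):
  FOLLOW(C) = { $ }

Taking the union: FOLLOW(E) = { $ }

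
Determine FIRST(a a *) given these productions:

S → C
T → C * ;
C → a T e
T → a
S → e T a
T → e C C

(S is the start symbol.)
To compute FIRST(a a *), process the symbols left to right:
Symbol a is a terminal. Add 'a' and stop.
FIRST(a a *) = { 'a' }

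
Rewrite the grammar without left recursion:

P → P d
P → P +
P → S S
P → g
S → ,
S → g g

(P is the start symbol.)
P is directly left-recursive. The standard transformation for
  A → A α₁ | ... | A α_m | β₁ | ... | β_n
is
  A  → β₁ A' | ... | β_n A'
  A' → α₁ A' | ... | α_m A' | ε

P → S S becomes P → S S P'
P → g becomes P → g P'
P → P d becomes P' → d P'
P → P + becomes P' → + P'
Add P' → ε

Productions for other non-terminals are unchanged:
  S → ,
  S → g g

Resulting grammar:
P → S S P'
P → g P'
P' → d P'
P' → + P'
P' → ε
S → ,
S → g g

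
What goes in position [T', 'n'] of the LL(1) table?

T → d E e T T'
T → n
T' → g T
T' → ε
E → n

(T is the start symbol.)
To find M[T', 'n'], we find productions for T' where 'n' is in the predict set (PREDICT(N → α) = (FIRST(α) \ {ε}) ∪ (FOLLOW(N) if α ⇒* ε)).

Relevant sets:
  FOLLOW(T') = { $, 'g' }

T' → g T: PREDICT = { 'g' }
T' → ε: PREDICT = { $, 'g' }

M[T', 'n'] is empty (no production applies)

Answer: Empty (error entry)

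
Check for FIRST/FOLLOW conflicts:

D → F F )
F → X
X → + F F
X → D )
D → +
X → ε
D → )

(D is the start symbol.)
Yes. X → '+' F F with FOLLOW(X) on { '+' }; X → D ')' with FOLLOW(X) on { ')', '+' }

Nullable non-terminals: F, X.
FIRST sets used below: FIRST(D) = { ')', '+' }
F has a nullable alternative but only one production, so nothing to check.

X: nullable alternative(s) X → ε; FOLLOW(X) = { ')', '+' }
  X → + F F: FIRST \ {ε} = { '+' } — overlaps FOLLOW(X) on { '+' }: CONFLICT
  X → D ): FIRST \ {ε} = { ')', '+' } — overlaps FOLLOW(X) on { ')', '+' }: CONFLICT
  X → ε: FIRST \ {ε} = { } — this is the only nullable alternative, skip

D has no nullable alternative, so no FIRST/FOLLOW check is needed there.

So the grammar has 2 FIRST/FOLLOW conflicts (marked CONFLICT above).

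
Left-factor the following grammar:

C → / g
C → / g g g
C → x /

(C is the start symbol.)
Left-factoring transforms A → αβ₁ | αβ₂ into A → αA' and A' → β₁ | β₂
(α is the longest common prefix among the alternatives). Repeat until
no nonterminal has two alternatives with a common prefix.

Round 1: C has alternatives sharing prefix '/ g'. Introduce C': C → / g C'
  Add: C' → ε
  Add: C' → g g

No remaining common prefixes — done.

Resulting grammar:
C → / g C'
C' → ε
C' → g g
C → x /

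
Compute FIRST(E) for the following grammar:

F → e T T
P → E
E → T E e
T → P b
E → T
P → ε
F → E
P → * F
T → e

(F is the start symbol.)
{ '*', 'b', 'e' }

To compute FIRST(E), examine every production with E on the left-hand side, reading each right-hand side left to right until a non-nullable symbol is reached.

FIRST sets of the other non-terminals involved (by the same procedure, iterated to a fixed point):
  FIRST(T) = { '*', 'b', 'e' }

From E → T E e:
  - T is a non-terminal: add FIRST(T) \ {ε} = { '*', 'b', 'e' }
    T is not nullable, so stop
From E → T:
  - T is a non-terminal: add FIRST(T) \ {ε} = { '*', 'b', 'e' }
    T is not nullable, so stop

Collecting: FIRST(E) = { '*', 'b', 'e' }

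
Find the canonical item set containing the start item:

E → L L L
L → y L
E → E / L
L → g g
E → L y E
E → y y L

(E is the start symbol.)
{ [E → . E / L], [E → . L L L], [E → . L y E], [E → . y y L], [E' → . E], [L → . g g], [L → . y L] }

First, augment the grammar with E' → E
I₀ = CLOSURE({ [E' → . E] }):
  [E' → . E] has the dot before E: add [E → . L L L], [E → . E / L], [E → . L y E], [E → . y y L]
  [E → . L L L] has the dot before L: add [L → . y L], [L → . g g]
No further items can be added.

I₀ = { [E → . E / L], [E → . L L L], [E → . L y E], [E → . y y L], [E' → . E], [L → . g g], [L → . y L] }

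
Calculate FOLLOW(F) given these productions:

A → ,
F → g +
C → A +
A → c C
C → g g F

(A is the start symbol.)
{ $, '+' }

To compute FOLLOW(F), find every occurrence of F on a right-hand side N → α F β: add FIRST(β) \ {ε}, and if β is empty or nullable also add FOLLOW(N). Iterate to a fixed point.

In C → g g F: F is at the end, add FOLLOW(C)

The FOLLOW sets referred to above (computed the same way, to a fixed point):
  FOLLOW(C) = { $, '+' }

Taking the union: FOLLOW(F) = { $, '+' }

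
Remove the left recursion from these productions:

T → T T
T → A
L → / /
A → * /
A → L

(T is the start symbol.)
T is directly left-recursive. The standard transformation for
  A → A α₁ | ... | A α_m | β₁ | ... | β_n
is
  A  → β₁ A' | ... | β_n A'
  A' → α₁ A' | ... | α_m A' | ε

T → A becomes T → A T'
T → T T becomes T' → T T'
Add T' → ε

Productions for other non-terminals are unchanged:
  L → / /
  A → * /
  A → L

Resulting grammar:
T → A T'
T' → T T'
T' → ε
L → / /
A → * /
A → L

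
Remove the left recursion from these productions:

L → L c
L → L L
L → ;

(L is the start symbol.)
L is directly left-recursive. The standard transformation for
  A → A α₁ | ... | A α_m | β₁ | ... | β_n
is
  A  → β₁ A' | ... | β_n A'
  A' → α₁ A' | ... | α_m A' | ε

L → ; becomes L → ; L'
L → L c becomes L' → c L'
L → L L becomes L' → L L'
Add L' → ε

Resulting grammar:
L → ; L'
L' → c L'
L' → L L'
L' → ε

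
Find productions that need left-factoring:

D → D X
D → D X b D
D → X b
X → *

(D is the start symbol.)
Left-factoring is needed when two productions for the same non-terminal
share a common prefix on the right-hand side.

Productions for D:
  D → D X
  D → D X b D
  D → X b

Found common prefix 'D X' in productions for D

Answer: Yes, D has productions with common prefix 'D X'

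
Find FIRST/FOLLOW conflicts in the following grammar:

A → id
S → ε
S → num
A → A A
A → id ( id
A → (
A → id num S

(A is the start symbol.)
No FIRST/FOLLOW conflicts.

A FIRST/FOLLOW conflict occurs when a non-terminal N has a nullable alternative N → β (β ⇒* ε) and another alternative N → α with FIRST(α) ∩ FOLLOW(N) ≠ ∅: on such a lookahead the parser cannot decide between expanding α and letting N vanish via β.

Nullable non-terminals: S.

S: nullable alternative(s) S → ε; FOLLOW(S) = { $, '(', 'id' }
  S → ε: FIRST \ {ε} = { } — this is the only nullable alternative, skip
  S → num: FIRST \ {ε} = { 'num' } — disjoint from FOLLOW(S)

A has no nullable alternative, so no FIRST/FOLLOW check is needed there.

No FIRST/FOLLOW conflicts found.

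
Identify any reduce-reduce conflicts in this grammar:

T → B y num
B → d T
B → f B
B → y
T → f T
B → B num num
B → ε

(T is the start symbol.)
A reduce-reduce conflict occurs when an LR(0) state has two complete items [A → α .] and [B → β .] — both call for a reduction, and with no lookahead the parser cannot choose between them.

Augment with T' → T and build the canonical LR(0) collection (I0 = CLOSURE({[T' → . T]}), then GOTO on every symbol after a dot until no new states appear). It has 13 states:
  I0: { [B → . B num num], [B → . d T], [B → . f B], [B → . y], [B → .], [T → . B y num], [T → . f T], [T' → . T] }  — shift, reduce
  I1: { [B → B . num num], [T → B . y num] }  — shift
  I2: { [T' → T .] }  — accept
  I3: { [B → . B num num], [B → . d T], [B → . f B], [B → . y], [B → .], [B → d . T], [T → . B y num], [T → . f T] }  — shift, reduce
  I4: { [B → . B num num], [B → . d T], [B → . f B], [B → . y], [B → .], [B → f . B], [T → . B y num], [T → . f T], [T → f . T] }  — shift, reduce
  I5: { [B → y .] }  — reduce
  I6: { [B → B . num num], [B → f B .], [T → B . y num] }  — shift, reduce
  I7: { [T → f T .] }  — reduce
  I8: { [B → B num . num] }  — shift
  I9: { [T → B y . num] }  — shift
  I10: { [T → B y num .] }  — reduce
  I11: { [B → B num num .] }  — reduce
  I12: { [B → d T .] }  — reduce

No state contains more than one complete item.

Answer: No reduce-reduce conflicts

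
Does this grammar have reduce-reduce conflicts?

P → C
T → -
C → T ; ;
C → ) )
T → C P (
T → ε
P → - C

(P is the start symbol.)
Augment with P' → P and build the canonical LR(0) collection (I0 = CLOSURE({[P' → . P]}), then GOTO on every symbol after a dot until no new states appear). It has 13 states:
  I0: { [C → . ) )], [C → . T ; ;], [P → . - C], [P → . C], [P' → . P], [T → . -], [T → . C P (], [T → .] }  — shift, reduce
  I1: { [C → ) . )] }  — shift
  I2: { [C → . ) )], [C → . T ; ;], [P → - . C], [T → - .], [T → . -], [T → . C P (], [T → .] }  — shift, 2 reduces
  I3: { [C → . ) )], [C → . T ; ;], [P → . - C], [P → . C], [P → C .], [T → . -], [T → . C P (], [T → .], [T → C . P (] }  — shift, 2 reduces
  I4: { [P' → P .] }  — accept
  I5: { [C → T . ; ;] }  — shift
  I6: { [C → T ; . ;] }  — shift
  I7: { [C → T ; ; .] }  — reduce
  I8: { [T → C P . (] }  — shift
  I9: { [T → C P ( .] }  — reduce
  I10: { [T → - .] }  — reduce
  I11: { [C → . ) )], [C → . T ; ;], [P → - C .], [P → . - C], [P → . C], [T → . -], [T → . C P (], [T → .], [T → C . P (] }  — shift, 2 reduces
  I12: { [C → ) ) .] }  — reduce

I2 contains complete items [T → .], [T → - .] — reduce-reduce conflict.
I3 contains complete items [P → C .], [T → .] — reduce-reduce conflict.
I11 contains complete items [P → - C .], [T → .] — reduce-reduce conflict.

Answer: Yes — I2: [T → .] vs [T → - .]; I3: [P → C .] vs [T → .]; I11: [P → - C .] vs [T → .]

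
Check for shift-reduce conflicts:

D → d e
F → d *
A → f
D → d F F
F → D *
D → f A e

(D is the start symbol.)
A shift-reduce conflict occurs when an LR(0) state has both:
  - a complete (reduce) item [A → α .] (dot at the end), and
  - a shift item [B → β . c γ] (dot before a terminal).

Augment with D' → D and build the canonical LR(0) collection (I0 = CLOSURE({[D' → . D]}), then GOTO on every symbol after a dot until no new states appear). It has 14 states:
  I0: { [D → . d F F], [D → . d e], [D → . f A e], [D' → . D] }  — shift
  I1: { [D' → D .] }  — accept
  I2: { [D → . d F F], [D → . d e], [D → . f A e], [D → d . F F], [D → d . e], [F → . D *], [F → . d *] }  — shift
  I3: { [A → . f], [D → f . A e] }  — shift
  I4: { [D → f A . e] }  — shift
  I5: { [A → f .] }  — reduce
  I6: { [D → f A e .] }  — reduce
  I7: { [F → D . *] }  — shift
  I8: { [D → . d F F], [D → . d e], [D → . f A e], [D → d F . F], [F → . D *], [F → . d *] }  — shift
  I9: { [D → . d F F], [D → . d e], [D → . f A e], [D → d . F F], [D → d . e], [F → . D *], [F → . d *], [F → d . *] }  — shift
  I10: { [D → d e .] }  — reduce
  I11: { [F → d * .] }  — reduce
  I12: { [D → d F F .] }  — reduce
  I13: { [F → D * .] }  — reduce

No state contains both a complete item and a shift item.

Answer: No shift-reduce conflicts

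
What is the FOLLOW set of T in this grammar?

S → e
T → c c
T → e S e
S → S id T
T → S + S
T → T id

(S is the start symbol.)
{ $, '+', 'e', 'id' }

To compute FOLLOW(T), find every occurrence of T on a right-hand side N → α T β: add FIRST(β) \ {ε}, and if β is empty or nullable also add FOLLOW(N). Iterate to a fixed point.

In S → S id T: T is at the end, add FOLLOW(S)
In T → T id: T is followed by id, add FIRST(id) \ {ε} = { 'id' }

The FOLLOW sets referred to above (computed the same way, to a fixed point):
  FOLLOW(S) = { $, '+', 'e', 'id' }

Taking the union: FOLLOW(T) = { $, '+', 'e', 'id' }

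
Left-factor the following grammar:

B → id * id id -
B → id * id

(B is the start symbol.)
Left-factoring transforms A → αβ₁ | αβ₂ into A → αA' and A' → β₁ | β₂
(α is the longest common prefix among the alternatives). Repeat until
no nonterminal has two alternatives with a common prefix.

Round 1: B has alternatives sharing prefix 'id * id'. Introduce B': B → id * id B'
  Add: B' → id -
  Add: B' → ε

No remaining common prefixes — done.

Resulting grammar:
B → id * id B'
B' → id -
B' → ε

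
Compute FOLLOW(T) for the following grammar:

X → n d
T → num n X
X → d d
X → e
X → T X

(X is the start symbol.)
In X → T X: T is followed by X, add FIRST(X) \ {ε} = { 'd', 'e', 'n', 'num' }

Taking the union: FOLLOW(T) = { 'd', 'e', 'n', 'num' }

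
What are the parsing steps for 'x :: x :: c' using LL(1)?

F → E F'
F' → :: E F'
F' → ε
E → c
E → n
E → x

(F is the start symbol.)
LL(1) parsing maintains a stack (initially the start symbol over $) and the input. At each step: if the stack top is a terminal, match it against the current input token; if it is a non-terminal N, replace it with the RHS of M[N, lookahead] (the unique production whose predict set contains the lookahead).

Stack is shown with the top on the left.

Stack      Input          Action
--------------------------------
F $        x :: x :: c $  output F → E F'
E F' $     x :: x :: c $  output E → x
x F' $     x :: x :: c $  match 'x'
F' $       :: x :: c $    output F' → :: E F'
:: E F' $  :: x :: c $    match '::'
E F' $     x :: c $       output E → x
x F' $     x :: c $       match 'x'
F' $       :: c $         output F' → :: E F'
:: E F' $  :: c $         match '::'
E F' $     c $            output E → c
c F' $     c $            match 'c'
F' $       $              output F' → ε
$          $              accept

The string is accepted.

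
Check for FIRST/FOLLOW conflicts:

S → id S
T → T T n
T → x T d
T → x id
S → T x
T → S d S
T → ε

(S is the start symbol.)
A FIRST/FOLLOW conflict occurs when a non-terminal N has a nullable alternative N → β (β ⇒* ε) and another alternative N → α with FIRST(α) ∩ FOLLOW(N) ≠ ∅: on such a lookahead the parser cannot decide between expanding α and letting N vanish via β.

Nullable non-terminals: T.
FIRST sets used below: FIRST(T) = { 'id', 'n', 'x', ε }, FIRST(S) = { 'id', 'n', 'x' }

T: nullable alternative(s) T → ε; FOLLOW(T) = { 'd', 'id', 'n', 'x' }
  T → T T n: FIRST \ {ε} = { 'id', 'n', 'x' } — overlaps FOLLOW(T) on { 'id', 'n', 'x' }: CONFLICT
  T → x T d: FIRST \ {ε} = { 'x' } — overlaps FOLLOW(T) on { 'x' }: CONFLICT
  T → x id: FIRST \ {ε} = { 'x' } — overlaps FOLLOW(T) on { 'x' }: CONFLICT
  T → S d S: FIRST \ {ε} = { 'id', 'n', 'x' } — overlaps FOLLOW(T) on { 'id', 'n', 'x' }: CONFLICT
  T → ε: FIRST \ {ε} = { } — this is the only nullable alternative, skip

S has no nullable alternative, so no FIRST/FOLLOW check is needed there.

So the grammar has 4 FIRST/FOLLOW conflicts (marked CONFLICT above).

Answer: Yes. T → T T n with FOLLOW(T) on { 'id', 'n', 'x' }; T → x T d with FOLLOW(T) on { 'x' }; T → x id with FOLLOW(T) on { 'x' }; T → S d S with FOLLOW(T) on { 'id', 'n', 'x' }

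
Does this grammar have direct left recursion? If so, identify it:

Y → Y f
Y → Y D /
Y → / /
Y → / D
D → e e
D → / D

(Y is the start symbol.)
Y → Y f: LEFT RECURSIVE (starts with Y)
Y → Y D /: LEFT RECURSIVE (starts with Y)
Y → / /: starts with '/'
Y → / D: starts with '/'
D → e e: starts with e
D → / D: starts with '/'

The grammar has direct left recursion on: Y.

Answer: Yes, Y is left-recursive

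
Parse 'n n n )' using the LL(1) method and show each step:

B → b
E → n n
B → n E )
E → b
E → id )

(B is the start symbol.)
Stack is shown with the top on the left.

Stack    Input      Action
--------------------------
B $      n n n ) $  output B → n E )
n E ) $  n n n ) $  match 'n'
E ) $    n n ) $    output E → n n
n n ) $  n n ) $    match 'n'
n ) $    n ) $      match 'n'
) $      ) $        match ')'
$        $          accept

The string is accepted.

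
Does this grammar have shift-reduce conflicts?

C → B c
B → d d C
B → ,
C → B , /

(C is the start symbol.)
No shift-reduce conflicts

Augment with C' → C and build the canonical LR(0) collection (I0 = CLOSURE({[C' → . C]}), then GOTO on every symbol after a dot until no new states appear). It has 10 states:
  I0: { [B → . ,], [B → . d d C], [C → . B , /], [C → . B c], [C' → . C] }  — shift
  I1: { [B → , .] }  — reduce
  I2: { [C → B . , /], [C → B . c] }  — shift
  I3: { [C' → C .] }  — accept
  I4: { [B → d . d C] }  — shift
  I5: { [B → . ,], [B → . d d C], [B → d d . C], [C → . B , /], [C → . B c] }  — shift
  I6: { [B → d d C .] }  — reduce
  I7: { [C → B , . /] }  — shift
  I8: { [C → B c .] }  — reduce
  I9: { [C → B , / .] }  — reduce

No state contains both a complete item and a shift item.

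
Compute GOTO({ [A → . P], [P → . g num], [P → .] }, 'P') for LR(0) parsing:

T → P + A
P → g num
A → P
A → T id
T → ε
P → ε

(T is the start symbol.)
GOTO(I, 'P') = CLOSURE({ [A → αX.β] : [A → α.Xβ] ∈ I, X = 'P' })

Items with dot before 'P', with the dot advanced:
  [A → . P] → [A → P .]
Closure adds nothing (no advanced item has the dot before a non-terminal).

GOTO = { [A → P .] }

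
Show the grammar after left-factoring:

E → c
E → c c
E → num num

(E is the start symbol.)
E → c E'
E' → ε
E' → c
E → num num

Left-factoring transforms A → αβ₁ | αβ₂ into A → αA' and A' → β₁ | β₂
(α is the longest common prefix among the alternatives). Repeat until
no nonterminal has two alternatives with a common prefix.

Round 1: E has alternatives sharing prefix 'c'. Introduce E': E → c E'
  Add: E' → ε
  Add: E' → c

No remaining common prefixes — done.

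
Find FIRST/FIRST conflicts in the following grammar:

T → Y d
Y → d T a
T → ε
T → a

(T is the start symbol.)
No FIRST/FIRST conflicts.

A FIRST/FIRST conflict occurs when two productions N → α and N → β for the same non-terminal have FIRST(α) ∩ FIRST(β) ≠ ∅ (with ε ∈ FIRST of a nullable right-hand side, so two nullable alternatives also conflict).

FIRST sets of the non-terminals at (or reachable through a nullable prefix from) the front of some alternative:
  FIRST(Y) = { 'd' }

Productions for T:
  T → Y d: FIRST = { 'd' }
  T → ε: FIRST = { ε }
  T → a: FIRST = { 'a' }
Y has only one production, so no FIRST/FIRST conflict is possible there.

All alternatives of each non-terminal have pairwise disjoint FIRST sets.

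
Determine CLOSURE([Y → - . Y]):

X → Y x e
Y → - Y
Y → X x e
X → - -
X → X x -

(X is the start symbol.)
To compute CLOSURE, for each item [A → α.Bβ] where B is a non-terminal, add [B → .γ] for all productions B → γ; repeat for the newly added items until nothing changes.

Start with: [Y → - . Y]
  [Y → - . Y] has the dot before Y: add [Y → . - Y], [Y → . X x e]
  [Y → . X x e] has the dot before X: add [X → . Y x e], [X → . - -], [X → . X x -]
No further items can be added.

CLOSURE = { [X → . - -], [X → . X x -], [X → . Y x e], [Y → - . Y], [Y → . - Y], [Y → . X x e] }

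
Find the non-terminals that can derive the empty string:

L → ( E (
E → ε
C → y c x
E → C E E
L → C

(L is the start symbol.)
{ 'E' }

A non-terminal is nullable if it can derive ε (the empty string): either it has an ε-production, or it has a production whose right-hand side consists entirely of nullable non-terminals.

ε-productions: E → ε
So E is immediately nullable.
No further non-terminal can be added: every production for the remaining non-terminals contains a terminal or a non-nullable non-terminal.
Nullable = { 'E' }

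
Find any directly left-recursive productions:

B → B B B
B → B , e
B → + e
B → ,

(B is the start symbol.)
Yes, B is left-recursive

B → B B B: LEFT RECURSIVE (starts with B)
B → B , e: LEFT RECURSIVE (starts with B)
B → + e: starts with '+'
B → ,: starts with ','

The grammar has direct left recursion on: B.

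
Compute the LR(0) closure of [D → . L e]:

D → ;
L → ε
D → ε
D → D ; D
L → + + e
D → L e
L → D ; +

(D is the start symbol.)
{ [D → . ;], [D → . D ; D], [D → . L e], [D → .], [L → . + + e], [L → . D ; +], [L → .] }

To compute CLOSURE, for each item [A → α.Bβ] where B is a non-terminal, add [B → .γ] for all productions B → γ; repeat for the newly added items until nothing changes.

Start with: [D → . L e]
  [D → . L e] has the dot before L: add [L → .], [L → . + + e], [L → . D ; +]
  [L → . D ; +] has the dot before D: add [D → . ;], [D → .], [D → . D ; D]
No further items can be added.

CLOSURE = { [D → . ;], [D → . D ; D], [D → . L e], [D → .], [L → . + + e], [L → . D ; +], [L → .] }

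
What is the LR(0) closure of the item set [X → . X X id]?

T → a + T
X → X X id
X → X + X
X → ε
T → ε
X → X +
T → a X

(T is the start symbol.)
To compute CLOSURE, for each item [A → α.Bβ] where B is a non-terminal, add [B → .γ] for all productions B → γ; repeat for the newly added items until nothing changes.

Start with: [X → . X X id]
  [X → . X X id] has the dot before X: add [X → . X + X], [X → .], [X → . X +]
No further items can be added.

CLOSURE = { [X → . X + X], [X → . X +], [X → . X X id], [X → .] }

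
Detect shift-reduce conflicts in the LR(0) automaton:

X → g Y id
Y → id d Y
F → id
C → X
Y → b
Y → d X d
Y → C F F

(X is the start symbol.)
Augment with X' → X and build the canonical LR(0) collection (I0 = CLOSURE({[X' → . X]}), then GOTO on every symbol after a dot until no new states appear). It has 17 states:
  I0: { [X → . g Y id], [X' → . X] }  — shift
  I1: { [X' → X .] }  — accept
  I2: { [C → . X], [X → . g Y id], [X → g . Y id], [Y → . C F F], [Y → . b], [Y → . d X d], [Y → . id d Y] }  — shift
  I3: { [F → . id], [Y → C . F F] }  — shift
  I4: { [C → X .] }  — reduce
  I5: { [X → g Y . id] }  — shift
  I6: { [Y → b .] }  — reduce
  I7: { [X → . g Y id], [Y → d . X d] }  — shift
  I8: { [Y → id . d Y] }  — shift
  I9: { [C → . X], [X → . g Y id], [Y → . C F F], [Y → . b], [Y → . d X d], [Y → . id d Y], [Y → id d . Y] }  — shift
  I10: { [Y → id d Y .] }  — reduce
  I11: { [Y → d X . d] }  — shift
  I12: { [Y → d X d .] }  — reduce
  I13: { [X → g Y id .] }  — reduce
  I14: { [F → . id], [Y → C F . F] }  — shift
  I15: { [F → id .] }  — reduce
  I16: { [Y → C F F .] }  — reduce

No state contains both a complete item and a shift item.

Answer: No shift-reduce conflicts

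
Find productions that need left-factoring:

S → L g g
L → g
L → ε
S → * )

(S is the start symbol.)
Left-factoring is needed when two productions for the same non-terminal
share a common prefix on the right-hand side.

Productions for S:
  S → L g g
  S → * )
Productions for L:
  L → g
  L → ε

No common prefixes found.

Answer: No, left-factoring is not needed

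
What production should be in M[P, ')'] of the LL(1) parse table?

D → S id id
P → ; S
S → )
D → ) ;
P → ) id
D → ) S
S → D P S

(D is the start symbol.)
P → ) id

To find M[P, ')'], we find productions for P where ')' is in the predict set (PREDICT(N → α) = (FIRST(α) \ {ε}) ∪ (FOLLOW(N) if α ⇒* ε)).

P → ; S: PREDICT = { ';' }
P → ) id: PREDICT = { ')' }
  ')' is in predict set, so this production goes in M[P, ')']

M[P, ')'] = P → ) id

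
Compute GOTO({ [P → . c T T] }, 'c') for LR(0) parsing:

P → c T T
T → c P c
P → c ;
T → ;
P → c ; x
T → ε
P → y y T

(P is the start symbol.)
{ [P → c . T T], [T → . ;], [T → . c P c], [T → .] }

GOTO(I, 'c') = CLOSURE({ [A → αX.β] : [A → α.Xβ] ∈ I, X = 'c' })

Items with dot before 'c', with the dot advanced:
  [P → . c T T] → [P → c . T T]
Closure of the advanced items:
  [P → c . T T] has the dot before T: add [T → . c P c], [T → . ;], [T → .]

GOTO = { [P → c . T T], [T → . ;], [T → . c P c], [T → .] }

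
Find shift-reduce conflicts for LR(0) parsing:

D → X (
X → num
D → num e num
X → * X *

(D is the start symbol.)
Yes — I4: [X → num .] vs [D → num . e num]

A shift-reduce conflict occurs when an LR(0) state has both:
  - a complete (reduce) item [A → α .] (dot at the end), and
  - a shift item [B → β . c γ] (dot before a terminal).

Augment with D' → D and build the canonical LR(0) collection (I0 = CLOSURE({[D' → . D]}), then GOTO on every symbol after a dot until no new states appear). It has 11 states:
  I0: { [D → . X (], [D → . num e num], [D' → . D], [X → . * X *], [X → . num] }  — shift
  I1: { [X → * . X *], [X → . * X *], [X → . num] }  — shift
  I2: { [D' → D .] }  — accept
  I3: { [D → X . (] }  — shift
  I4: { [D → num . e num], [X → num .] }  — shift, reduce
  I5: { [D → num e . num] }  — shift
  I6: { [D → num e num .] }  — reduce
  I7: { [D → X ( .] }  — reduce
  I8: { [X → * X . *] }  — shift
  I9: { [X → num .] }  — reduce
  I10: { [X → * X * .] }  — reduce

I4 contains reduce item [X → num .] and shift item [D → num . e num] — shift-reduce conflict.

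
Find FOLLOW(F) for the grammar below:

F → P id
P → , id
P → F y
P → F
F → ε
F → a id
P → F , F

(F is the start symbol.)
To compute FOLLOW(F), find every occurrence of F on a right-hand side N → α F β: add FIRST(β) \ {ε}, and if β is empty or nullable also add FOLLOW(N). Iterate to a fixed point.

F is the start symbol, so $ ∈ FOLLOW(F).
In P → F y: F is followed by y, add FIRST(y) \ {ε} = { 'y' }
In P → F: F is at the end, add FOLLOW(P)
In P → F , F: F is followed by ',' F, add FIRST(',' F) \ {ε} = { ',' }
In P → F , F: F is at the end, add FOLLOW(P)

The FOLLOW sets referred to above (computed the same way, to a fixed point):
  FOLLOW(P) = { 'id' }

Taking the union: FOLLOW(F) = { $, ',', 'id', 'y' }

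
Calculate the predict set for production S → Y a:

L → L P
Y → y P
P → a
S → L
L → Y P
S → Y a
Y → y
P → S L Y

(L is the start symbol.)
{ 'y' }

PREDICT(S → Y a) = (FIRST(RHS) \ {ε}) ∪ (FOLLOW(S) if ε ∈ FIRST(RHS), i.e. RHS ⇒* ε)
FIRST(Y) = { 'y' }
FIRST(Y a) = { 'y' }
ε ∉ FIRST(Y a), so FOLLOW(S) is not added.
PREDICT(S → Y a) = { 'y' }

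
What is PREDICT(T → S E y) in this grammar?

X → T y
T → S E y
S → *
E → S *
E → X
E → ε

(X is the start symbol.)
{ '*' }

PREDICT(T → S E y) = (FIRST(RHS) \ {ε}) ∪ (FOLLOW(T) if ε ∈ FIRST(RHS), i.e. RHS ⇒* ε)
FIRST(S) = { '*' }
FIRST(S E y) = { '*' }
ε ∉ FIRST(S E y), so FOLLOW(T) is not added.
PREDICT(T → S E y) = { '*' }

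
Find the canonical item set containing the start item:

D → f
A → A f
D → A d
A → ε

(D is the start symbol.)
First, augment the grammar with D' → D
I₀ = CLOSURE({ [D' → . D] }):
  [D' → . D] has the dot before D: add [D → . f], [D → . A d]
  [D → . A d] has the dot before A: add [A → . A f], [A → .]
No further items can be added.

I₀ = { [A → . A f], [A → .], [D → . A d], [D → . f], [D' → . D] }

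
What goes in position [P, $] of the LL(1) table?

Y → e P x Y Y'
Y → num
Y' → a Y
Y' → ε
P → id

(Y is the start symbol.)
To find M[P, $], we find productions for P where $ is in the predict set (PREDICT(N → α) = (FIRST(α) \ {ε}) ∪ (FOLLOW(N) if α ⇒* ε)).

P → id: PREDICT = { 'id' }

M[P, $] is empty (no production applies)

Answer: Empty (error entry)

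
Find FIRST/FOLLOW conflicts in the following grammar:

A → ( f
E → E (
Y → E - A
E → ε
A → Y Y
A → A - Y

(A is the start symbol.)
Yes. E → E '(' with FOLLOW(E) on { '(' }

Nullable non-terminals: E.
FIRST sets used below: FIRST(E) = { '(', ε }

E: nullable alternative(s) E → ε; FOLLOW(E) = { '(', '-' }
  E → E (: FIRST \ {ε} = { '(' } — overlaps FOLLOW(E) on { '(' }: CONFLICT
  E → ε: FIRST \ {ε} = { } — this is the only nullable alternative, skip

A, Y have no nullable alternative, so no FIRST/FOLLOW check is needed there.

So the grammar has 1 FIRST/FOLLOW conflict (marked CONFLICT above).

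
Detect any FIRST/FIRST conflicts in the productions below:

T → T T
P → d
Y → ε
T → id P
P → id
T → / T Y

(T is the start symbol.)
Yes. T → T T / T → id P on { 'id' }; T → T T / T → '/' T Y on { '/' }

FIRST sets of the non-terminals at (or reachable through a nullable prefix from) the front of some alternative:
  FIRST(T) = { '/', 'id' }

Productions for T:
  T → T T: FIRST = { '/', 'id' }
  T → id P: FIRST = { 'id' }
  T → / T Y: FIRST = { '/' }
Productions for P:
  P → d: FIRST = { 'd' }
  P → id: FIRST = { 'id' }
Y has only one production, so no FIRST/FIRST conflict is possible there.

Conflict for T: T → T T and T → id P
  Overlap: { 'id' }
Conflict for T: T → T T and T → / T Y
  Overlap: { '/' }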